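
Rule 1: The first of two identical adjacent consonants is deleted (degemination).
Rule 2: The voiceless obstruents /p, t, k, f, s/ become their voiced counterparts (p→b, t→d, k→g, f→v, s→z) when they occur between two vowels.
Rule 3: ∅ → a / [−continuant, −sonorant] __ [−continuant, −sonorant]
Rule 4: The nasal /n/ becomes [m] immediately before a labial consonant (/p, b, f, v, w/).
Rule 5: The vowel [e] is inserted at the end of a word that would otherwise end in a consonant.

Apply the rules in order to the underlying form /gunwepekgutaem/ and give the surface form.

gumwebekagudaeme

Rule 1 (degemination): no segment meets the environment; /gunwepekgutaem/ is unchanged.
Rule 2 (intervocalic voicing): /p/ is a voiceless obstruent between vowels /e/ and /e/, so it voices to [b]. /t/ is a voiceless obstruent between vowels /u/ and /a/, so it voices to [d]. /gunwepekgutaem/ → gunwebekgudaem.
Rule 3 (stop-cluster a-epenthesis): /k/ and /g/ form a stop–stop cluster, so [a] is inserted between them. /gunwebekgudaem/ → gunwebekagudaem.
Rule 4 (nasal place assimilation): /n/ precedes the labial consonant /w/, so it assimilates in place to [m]. /gunwebekagudaem/ → gumwebekagudaem.
Rule 5 (final e-epenthesis): the form ends in the consonant /m/, so [e] is inserted word-finally. /gumwebekagudaem/ → gumwebekagudaeme.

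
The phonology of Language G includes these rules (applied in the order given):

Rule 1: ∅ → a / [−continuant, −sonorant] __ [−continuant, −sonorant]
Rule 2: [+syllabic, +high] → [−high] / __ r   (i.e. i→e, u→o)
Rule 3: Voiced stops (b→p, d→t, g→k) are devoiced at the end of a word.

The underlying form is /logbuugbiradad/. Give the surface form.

Rule 1 (stop-cluster a-epenthesis): /g/ and /b/ form a stop–stop cluster, so [a] is inserted between them. /g/ and /b/ form a stop–stop cluster, so [a] is inserted between them. /logbuugbiradad/ → logabuugabiradad.
Rule 2 (pre-rhotic lowering): /i/ is a high vowel immediately before /r/, so it lowers to [e]. /logabuugabiradad/ → logabuugaberadad.
Rule 3 (final devoicing): /d/ is a voiced stop in word-final position, so it devoices to [t]. /logabuugaberadad/ → logabuugaberadat.

logabuugaberadat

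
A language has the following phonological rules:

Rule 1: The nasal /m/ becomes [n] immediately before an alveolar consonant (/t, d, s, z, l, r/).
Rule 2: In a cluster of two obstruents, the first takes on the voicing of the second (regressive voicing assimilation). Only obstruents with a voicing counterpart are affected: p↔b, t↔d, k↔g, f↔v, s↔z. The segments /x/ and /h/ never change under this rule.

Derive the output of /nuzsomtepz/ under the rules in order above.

nussontebz

Rule 1 (nasal place assimilation): /m/ precedes the alveolar consonant /t/, so it assimilates in place to [n]. /nuzsomtepz/ → nuzsontepz.
Rule 2 (regressive voicing assimilation): /z/ precedes the voiceless obstruent /s/, so it devoices to [s] by assimilation. /p/ precedes the voiced obstruent /z/, so it voices to [b] by assimilation. /nuzsontepz/ → nussontebz.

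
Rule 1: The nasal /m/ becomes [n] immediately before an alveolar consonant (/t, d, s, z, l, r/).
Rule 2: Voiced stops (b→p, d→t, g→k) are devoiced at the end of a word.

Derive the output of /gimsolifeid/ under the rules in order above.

Rule 1 (nasal place assimilation): /m/ precedes the alveolar consonant /s/, so it assimilates in place to [n]. /gimsolifeid/ → ginsolifeid.
Rule 2 (final devoicing): /d/ is a voiced stop in word-final position, so it devoices to [t]. /ginsolifeid/ → ginsolifeit.

ginsolifeit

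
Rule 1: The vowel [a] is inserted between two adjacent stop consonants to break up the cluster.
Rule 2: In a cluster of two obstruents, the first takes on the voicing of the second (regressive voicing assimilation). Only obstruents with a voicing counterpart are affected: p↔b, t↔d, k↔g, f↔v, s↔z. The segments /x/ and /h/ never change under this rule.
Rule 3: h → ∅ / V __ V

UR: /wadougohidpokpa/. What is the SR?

wadougoidapokapa

Rule 1 (stop-cluster a-epenthesis): /d/ and /p/ form a stop–stop cluster, so [a] is inserted between them. /k/ and /p/ form a stop–stop cluster, so [a] is inserted between them. /wadougohidpokpa/ → wadougohidapokapa.
Rule 2 (regressive voicing assimilation): no segment meets the environment; /wadougohidapokapa/ is unchanged.
Rule 3 (intervocalic h-deletion): /h/ occurs between vowels /o/ and /i/, so it deletes. /wadougohidapokapa/ → wadougoidapokapa.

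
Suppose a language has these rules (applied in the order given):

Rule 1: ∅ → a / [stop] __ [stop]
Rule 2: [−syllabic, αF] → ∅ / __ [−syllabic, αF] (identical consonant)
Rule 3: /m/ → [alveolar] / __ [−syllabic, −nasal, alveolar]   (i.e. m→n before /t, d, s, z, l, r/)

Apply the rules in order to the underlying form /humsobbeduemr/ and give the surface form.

hunsobabeduenr

Rule 1 (stop-cluster a-epenthesis): /b/ and /b/ form a stop–stop cluster, so [a] is inserted between them. /humsobbeduemr/ → humsobabeduemr.
Rule 2 (degemination): no segment meets the environment; /humsobabeduemr/ is unchanged.
Rule 3 (nasal place assimilation): /m/ precedes the alveolar consonant /s/, so it assimilates in place to [n]. /m/ precedes the alveolar consonant /r/, so it assimilates in place to [n]. /humsobabeduemr/ → hunsobabeduenr.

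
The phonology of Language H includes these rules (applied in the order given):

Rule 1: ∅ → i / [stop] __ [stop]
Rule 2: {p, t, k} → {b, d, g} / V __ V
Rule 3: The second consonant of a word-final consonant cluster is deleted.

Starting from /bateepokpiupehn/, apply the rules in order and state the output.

badeebogibiubeh

Rule 1 (stop-cluster i-epenthesis): /k/ and /p/ form a stop–stop cluster, so [i] is inserted between them. /bateepokpiupehn/ → bateepokipiupehn.
Rule 2 (intervocalic voicing): /t/ is a voiceless stop between vowels /a/ and /e/, so it voices to [d]. /p/ is a voiceless stop between vowels /e/ and /o/, so it voices to [b]. /k/ is a voiceless stop between vowels /o/ and /i/, so it voices to [g]. /p/ is a voiceless stop between vowels /i/ and /i/, so it voices to [b]. /p/ is a voiceless stop between vowels /u/ and /e/, so it voices to [b]. /bateepokipiupehn/ → badeebogibiubehn.
Rule 3 (final cluster simplification): /n/ is the second consonant of a word-final cluster /hn/, so it deletes. /badeebogibiubehn/ → badeebogibiubeh.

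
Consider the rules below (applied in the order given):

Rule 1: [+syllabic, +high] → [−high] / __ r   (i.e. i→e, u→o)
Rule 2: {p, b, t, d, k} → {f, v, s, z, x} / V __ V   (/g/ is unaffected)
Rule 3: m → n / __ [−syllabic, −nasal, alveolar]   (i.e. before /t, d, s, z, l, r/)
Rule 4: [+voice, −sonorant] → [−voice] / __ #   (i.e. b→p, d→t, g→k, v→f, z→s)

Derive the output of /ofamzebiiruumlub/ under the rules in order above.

Rule 1 (pre-rhotic lowering): /i/ is a high vowel immediately before /r/, so it lowers to [e]. /ofamzebiiruumlub/ → ofamzebieruumlub.
Rule 2 (intervocalic spirantization): /b/ is a stop between vowels /e/ and /i/, so it spirantizes to the fricative [v]. /ofamzebieruumlub/ → ofamzevieruumlub.
Rule 3 (nasal place assimilation): /m/ precedes the alveolar consonant /z/, so it assimilates in place to [n]. /m/ precedes the alveolar consonant /l/, so it assimilates in place to [n]. /ofamzevieruumlub/ → ofanzevieruunlub.
Rule 4 (final devoicing): /b/ is a voiced obstruent in word-final position, so it devoices to [p]. /ofanzevieruunlub/ → ofanzevieruunlup.

ofanzevieruunlup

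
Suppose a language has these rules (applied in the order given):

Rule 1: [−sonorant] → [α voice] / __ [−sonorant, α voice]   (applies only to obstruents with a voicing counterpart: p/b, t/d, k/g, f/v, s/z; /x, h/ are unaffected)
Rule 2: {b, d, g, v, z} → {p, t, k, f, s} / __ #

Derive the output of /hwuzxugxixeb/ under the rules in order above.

hwusxukxixep

Rule 1 (regressive voicing assimilation): /z/ precedes the voiceless obstruent /x/, so it devoices to [s] by assimilation. /g/ precedes the voiceless obstruent /x/, so it devoices to [k] by assimilation. /hwuzxugxixeb/ → hwusxukxixeb.
Rule 2 (final devoicing): /b/ is a voiced obstruent in word-final position, so it devoices to [p]. /hwusxukxixeb/ → hwusxukxixep.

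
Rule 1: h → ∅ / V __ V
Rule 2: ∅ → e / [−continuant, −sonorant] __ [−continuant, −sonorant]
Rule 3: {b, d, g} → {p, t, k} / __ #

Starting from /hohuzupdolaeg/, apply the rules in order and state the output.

houzupedolaek

Rule 1 (intervocalic h-deletion): /h/ occurs between vowels /o/ and /u/, so it deletes. /hohuzupdolaeg/ → houzupdolaeg.
Rule 2 (stop-cluster e-epenthesis): /p/ and /d/ form a stop–stop cluster, so [e] is inserted between them. /houzupdolaeg/ → houzupedolaeg.
Rule 3 (final devoicing): /g/ is a voiced stop in word-final position, so it devoices to [k]. /houzupedolaeg/ → houzupedolaek.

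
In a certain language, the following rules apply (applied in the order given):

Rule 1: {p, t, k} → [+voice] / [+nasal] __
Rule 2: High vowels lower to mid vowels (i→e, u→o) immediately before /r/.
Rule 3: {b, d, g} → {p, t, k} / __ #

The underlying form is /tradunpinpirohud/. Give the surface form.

Rule 1 (post-nasal voicing): /p/ is a voiceless stop immediately after the nasal /n/, so it voices to [b]. /p/ is a voiceless stop immediately after the nasal /n/, so it voices to [b]. /tradunpinpirohud/ → tradunbinbirohud.
Rule 2 (pre-rhotic lowering): /i/ is a high vowel immediately before /r/, so it lowers to [e]. /tradunbinbirohud/ → tradunbinberohud.
Rule 3 (final devoicing): /d/ is a voiced stop in word-final position, so it devoices to [t]. /tradunbinberohud/ → tradunbinberohut.

tradunbinberohut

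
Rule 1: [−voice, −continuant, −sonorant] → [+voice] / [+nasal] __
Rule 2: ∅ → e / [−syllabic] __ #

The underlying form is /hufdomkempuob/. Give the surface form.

hufdomgembuobe

Rule 1 (post-nasal voicing): /k/ is a voiceless stop immediately after the nasal /m/, so it voices to [g]. /p/ is a voiceless stop immediately after the nasal /m/, so it voices to [b]. /hufdomkempuob/ → hufdomgembuob.
Rule 2 (final e-epenthesis): the form ends in the consonant /b/, so [e] is inserted word-finally. /hufdomgembuob/ → hufdomgembuobe.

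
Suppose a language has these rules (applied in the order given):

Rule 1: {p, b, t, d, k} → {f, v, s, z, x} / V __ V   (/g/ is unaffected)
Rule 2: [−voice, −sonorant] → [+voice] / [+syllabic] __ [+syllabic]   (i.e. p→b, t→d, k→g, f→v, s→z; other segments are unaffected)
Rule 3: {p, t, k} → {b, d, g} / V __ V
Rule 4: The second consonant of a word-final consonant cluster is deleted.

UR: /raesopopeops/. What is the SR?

Rule 1 (intervocalic spirantization): /p/ is a stop between vowels /o/ and /o/, so it spirantizes to the fricative [f]. /p/ is a stop between vowels /o/ and /e/, so it spirantizes to the fricative [f]. /raesopopeops/ → raesofofeops.
Rule 2 (intervocalic voicing): /s/ is a voiceless obstruent between vowels /e/ and /o/, so it voices to [z]. /f/ is a voiceless obstruent between vowels /o/ and /o/, so it voices to [v]. /f/ is a voiceless obstruent between vowels /o/ and /e/, so it voices to [v]. /raesofofeops/ → raezovoveops.
Rule 3 (intervocalic voicing): no segment meets the environment; /raezovoveops/ is unchanged.
Rule 4 (final cluster simplification): /s/ is the second consonant of a word-final cluster /ps/, so it deletes. /raezovoveops/ → raezovoveop.

raezovoveop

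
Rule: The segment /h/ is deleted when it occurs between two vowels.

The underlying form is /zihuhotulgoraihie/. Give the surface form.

ziuotulgoraiie

/h/ occurs between vowels /i/ and /u/, so it deletes.
/h/ occurs between vowels /u/ and /o/, so it deletes.
/h/ occurs between vowels /i/ and /i/, so it deletes.
Surface form: [ziuotulgoraiie].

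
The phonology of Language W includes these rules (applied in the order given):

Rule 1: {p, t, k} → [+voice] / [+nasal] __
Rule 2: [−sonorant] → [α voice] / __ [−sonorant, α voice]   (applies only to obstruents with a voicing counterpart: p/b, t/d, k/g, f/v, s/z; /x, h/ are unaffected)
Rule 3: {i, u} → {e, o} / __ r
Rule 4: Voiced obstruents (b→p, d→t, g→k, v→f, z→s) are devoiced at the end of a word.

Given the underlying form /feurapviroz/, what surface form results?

Rule 1 (post-nasal voicing): no segment meets the environment; /feurapviroz/ is unchanged.
Rule 2 (regressive voicing assimilation): /p/ precedes the voiced obstruent /v/, so it voices to [b] by assimilation. /feurapviroz/ → feurabviroz.
Rule 3 (pre-rhotic lowering): /u/ is a high vowel immediately before /r/, so it lowers to [o]. /i/ is a high vowel immediately before /r/, so it lowers to [e]. /feurabviroz/ → feorabveroz.
Rule 4 (final devoicing): /z/ is a voiced obstruent in word-final position, so it devoices to [s]. /feorabveroz/ → feorabveros.

feorabveros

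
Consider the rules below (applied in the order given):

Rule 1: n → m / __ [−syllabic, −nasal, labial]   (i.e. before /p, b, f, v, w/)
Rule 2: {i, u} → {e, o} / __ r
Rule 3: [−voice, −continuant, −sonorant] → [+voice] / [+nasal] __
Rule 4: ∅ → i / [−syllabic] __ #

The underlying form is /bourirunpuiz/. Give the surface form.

Rule 1 (nasal place assimilation): /n/ precedes the labial consonant /p/, so it assimilates in place to [m]. /bourirunpuiz/ → bourirumpuiz.
Rule 2 (pre-rhotic lowering): /u/ is a high vowel immediately before /r/, so it lowers to [o]. /i/ is a high vowel immediately before /r/, so it lowers to [e]. /bourirumpuiz/ → boorerumpuiz.
Rule 3 (post-nasal voicing): /p/ is a voiceless stop immediately after the nasal /m/, so it voices to [b]. /boorerumpuiz/ → boorerumbuiz.
Rule 4 (final i-epenthesis): the form ends in the consonant /z/, so [i] is inserted word-finally. /boorerumbuiz/ → boorerumbuizi.

boorerumbuizi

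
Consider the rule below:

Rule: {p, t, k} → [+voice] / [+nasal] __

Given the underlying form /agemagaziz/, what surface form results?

No segment of /agemagaziz/ meets the structural description of the rule, so the form surfaces unchanged.

agemagaziz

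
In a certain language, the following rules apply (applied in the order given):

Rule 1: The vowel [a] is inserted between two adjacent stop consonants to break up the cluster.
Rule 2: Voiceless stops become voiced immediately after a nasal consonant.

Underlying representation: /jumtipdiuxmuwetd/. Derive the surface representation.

Rule 1 (stop-cluster a-epenthesis): /p/ and /d/ form a stop–stop cluster, so [a] is inserted between them. /t/ and /d/ form a stop–stop cluster, so [a] is inserted between them. /jumtipdiuxmuwetd/ → jumtipadiuxmuwetad.
Rule 2 (post-nasal voicing): /t/ is a voiceless stop immediately after the nasal /m/, so it voices to [d]. /jumtipadiuxmuwetad/ → jumdipadiuxmuwetad.

jumdipadiuxmuwetad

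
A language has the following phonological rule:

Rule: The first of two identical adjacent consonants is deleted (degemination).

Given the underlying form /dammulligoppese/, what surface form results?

/mm/ is a geminate; the first /m/ deletes.
/ll/ is a geminate; the first /l/ deletes.
/pp/ is a geminate; the first /p/ deletes.
Surface form: [damuligopese].

damuligopese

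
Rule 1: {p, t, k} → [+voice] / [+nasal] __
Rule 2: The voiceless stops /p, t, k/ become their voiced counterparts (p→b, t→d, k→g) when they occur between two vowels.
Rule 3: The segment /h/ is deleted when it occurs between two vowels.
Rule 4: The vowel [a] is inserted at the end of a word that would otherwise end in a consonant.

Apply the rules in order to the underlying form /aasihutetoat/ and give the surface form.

aasiudedoata

Rule 1 (post-nasal voicing): no segment meets the environment; /aasihutetoat/ is unchanged.
Rule 2 (intervocalic voicing): /t/ is a voiceless stop between vowels /u/ and /e/, so it voices to [d]. /t/ is a voiceless stop between vowels /e/ and /o/, so it voices to [d]. /aasihutetoat/ → aasihudedoat.
Rule 3 (intervocalic h-deletion): /h/ occurs between vowels /i/ and /u/, so it deletes. /aasihudedoat/ → aasiudedoat.
Rule 4 (final a-epenthesis): the form ends in the consonant /t/, so [a] is inserted word-finally. /aasiudedoat/ → aasiudedoata.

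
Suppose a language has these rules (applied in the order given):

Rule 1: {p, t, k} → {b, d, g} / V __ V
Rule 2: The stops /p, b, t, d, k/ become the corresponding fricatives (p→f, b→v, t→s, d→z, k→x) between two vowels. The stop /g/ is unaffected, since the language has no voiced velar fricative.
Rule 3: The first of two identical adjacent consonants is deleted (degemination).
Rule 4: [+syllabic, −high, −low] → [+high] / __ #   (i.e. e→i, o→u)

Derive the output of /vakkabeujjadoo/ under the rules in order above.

vakaveujazou

Rule 1 (intervocalic voicing): no segment meets the environment; /vakkabeujjadoo/ is unchanged.
Rule 2 (intervocalic spirantization): /b/ is a stop between vowels /a/ and /e/, so it spirantizes to the fricative [v]. /d/ is a stop between vowels /a/ and /o/, so it spirantizes to the fricative [z]. /vakkabeujjadoo/ → vakkaveujjazoo.
Rule 3 (degemination): /kk/ is a geminate; the first /k/ deletes. /jj/ is a geminate; the first /j/ deletes. /vakkaveujjazoo/ → vakaveujazoo.
Rule 4 (final vowel raising): /o/ is a mid vowel in word-final position, so it raises to [u]. /vakaveujazoo/ → vakaveujazou.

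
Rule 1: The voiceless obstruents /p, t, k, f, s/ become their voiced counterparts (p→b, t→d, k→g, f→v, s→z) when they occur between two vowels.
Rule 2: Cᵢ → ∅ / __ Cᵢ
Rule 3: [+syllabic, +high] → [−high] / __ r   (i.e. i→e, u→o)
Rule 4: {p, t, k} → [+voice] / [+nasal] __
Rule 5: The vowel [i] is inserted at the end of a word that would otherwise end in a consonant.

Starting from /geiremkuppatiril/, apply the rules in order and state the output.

Rule 1 (intervocalic voicing): /t/ is a voiceless obstruent between vowels /a/ and /i/, so it voices to [d]. /geiremkuppatiril/ → geiremkuppadiril.
Rule 2 (degemination): /pp/ is a geminate; the first /p/ deletes. /geiremkuppadiril/ → geiremkupadiril.
Rule 3 (pre-rhotic lowering): /i/ is a high vowel immediately before /r/, so it lowers to [e]. /i/ is a high vowel immediately before /r/, so it lowers to [e]. /geiremkupadiril/ → geeremkupaderil.
Rule 4 (post-nasal voicing): /k/ is a voiceless stop immediately after the nasal /m/, so it voices to [g]. /geeremkupaderil/ → geeremgupaderil.
Rule 5 (final i-epenthesis): the form ends in the consonant /l/, so [i] is inserted word-finally. /geeremgupaderil/ → geeremgupaderili.

geeremgupaderili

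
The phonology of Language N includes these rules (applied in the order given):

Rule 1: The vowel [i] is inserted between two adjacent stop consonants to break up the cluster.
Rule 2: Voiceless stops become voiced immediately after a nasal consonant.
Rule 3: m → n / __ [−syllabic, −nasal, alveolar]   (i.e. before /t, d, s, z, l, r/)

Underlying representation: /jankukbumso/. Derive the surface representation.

jangukibunso

Rule 1 (stop-cluster i-epenthesis): /k/ and /b/ form a stop–stop cluster, so [i] is inserted between them. /jankukbumso/ → jankukibumso.
Rule 2 (post-nasal voicing): /k/ is a voiceless stop immediately after the nasal /n/, so it voices to [g]. /jankukibumso/ → jangukibumso.
Rule 3 (nasal place assimilation): /m/ precedes the alveolar consonant /s/, so it assimilates in place to [n]. /jangukibumso/ → jangukibunso.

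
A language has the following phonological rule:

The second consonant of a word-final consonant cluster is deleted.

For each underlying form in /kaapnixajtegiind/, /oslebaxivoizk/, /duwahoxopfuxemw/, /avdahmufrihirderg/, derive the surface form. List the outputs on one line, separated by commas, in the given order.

/kaapnixajtegiind/: /d/ is the second consonant of a word-final cluster /nd/, so it deletes. → [kaapnixajtegiin].
/oslebaxivoizk/: /k/ is the second consonant of a word-final cluster /zk/, so it deletes. → [oslebaxivoiz].
/duwahoxopfuxemw/: /w/ is the second consonant of a word-final cluster /mw/, so it deletes. → [duwahoxopfuxem].
/avdahmufrihirderg/: /g/ is the second consonant of a word-final cluster /rg/, so it deletes. → [avdahmufrihirder].

kaapnixajtegiin, oslebaxivoiz, duwahoxopfuxem, avdahmufrihirder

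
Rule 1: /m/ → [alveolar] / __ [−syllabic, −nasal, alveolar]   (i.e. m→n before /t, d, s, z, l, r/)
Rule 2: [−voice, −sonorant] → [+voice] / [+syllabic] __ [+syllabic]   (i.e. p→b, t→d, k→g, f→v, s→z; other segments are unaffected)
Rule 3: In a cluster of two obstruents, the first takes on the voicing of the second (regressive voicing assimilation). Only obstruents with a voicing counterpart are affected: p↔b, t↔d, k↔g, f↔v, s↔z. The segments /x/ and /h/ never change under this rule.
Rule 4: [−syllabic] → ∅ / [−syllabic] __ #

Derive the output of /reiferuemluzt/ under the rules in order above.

reiveruenlus

Rule 1 (nasal place assimilation): /m/ precedes the alveolar consonant /l/, so it assimilates in place to [n]. /reiferuemluzt/ → reiferuenluzt.
Rule 2 (intervocalic voicing): /f/ is a voiceless obstruent between vowels /i/ and /e/, so it voices to [v]. /reiferuenluzt/ → reiveruenluzt.
Rule 3 (regressive voicing assimilation): /z/ precedes the voiceless obstruent /t/, so it devoices to [s] by assimilation. /reiveruenluzt/ → reiveruenlust.
Rule 4 (final cluster simplification): /t/ is the second consonant of a word-final cluster /st/, so it deletes. /reiveruenlust/ → reiveruenlus.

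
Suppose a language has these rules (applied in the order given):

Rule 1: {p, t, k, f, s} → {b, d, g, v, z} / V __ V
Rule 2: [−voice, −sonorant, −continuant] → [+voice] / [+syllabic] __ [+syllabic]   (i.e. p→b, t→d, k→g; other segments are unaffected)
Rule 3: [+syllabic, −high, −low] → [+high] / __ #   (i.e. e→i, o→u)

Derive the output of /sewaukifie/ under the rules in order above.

sewaugivii

Rule 1 (intervocalic voicing): /k/ is a voiceless obstruent between vowels /u/ and /i/, so it voices to [g]. /f/ is a voiceless obstruent between vowels /i/ and /i/, so it voices to [v]. /sewaukifie/ → sewaugivie.
Rule 2 (intervocalic voicing): no segment meets the environment; /sewaugivie/ is unchanged.
Rule 3 (final vowel raising): /e/ is a mid vowel in word-final position, so it raises to [i]. /sewaugivie/ → sewaugivii.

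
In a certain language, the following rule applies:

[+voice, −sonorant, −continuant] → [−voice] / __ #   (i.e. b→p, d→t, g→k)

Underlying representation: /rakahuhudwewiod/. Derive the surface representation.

Scanning /rakahuhudwewiod/: /d/ at position 9 is not in the conditioning environment; /d/ is a voiced stop in word-final position, so it devoices to [t].
Result: [rakahuhudwewiot].

rakahuhudwewiot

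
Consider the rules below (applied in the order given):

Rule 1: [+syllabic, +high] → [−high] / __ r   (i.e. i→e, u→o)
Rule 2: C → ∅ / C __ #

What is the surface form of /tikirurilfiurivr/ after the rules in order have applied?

tikerorilfioriv

Rule 1 (pre-rhotic lowering): /i/ is a high vowel immediately before /r/, so it lowers to [e]. /u/ is a high vowel immediately before /r/, so it lowers to [o]. /u/ is a high vowel immediately before /r/, so it lowers to [o]. /tikirurilfiurivr/ → tikerorilfiorivr.
Rule 2 (final cluster simplification): /r/ is the second consonant of a word-final cluster /vr/, so it deletes. /tikerorilfiorivr/ → tikerorilfioriv.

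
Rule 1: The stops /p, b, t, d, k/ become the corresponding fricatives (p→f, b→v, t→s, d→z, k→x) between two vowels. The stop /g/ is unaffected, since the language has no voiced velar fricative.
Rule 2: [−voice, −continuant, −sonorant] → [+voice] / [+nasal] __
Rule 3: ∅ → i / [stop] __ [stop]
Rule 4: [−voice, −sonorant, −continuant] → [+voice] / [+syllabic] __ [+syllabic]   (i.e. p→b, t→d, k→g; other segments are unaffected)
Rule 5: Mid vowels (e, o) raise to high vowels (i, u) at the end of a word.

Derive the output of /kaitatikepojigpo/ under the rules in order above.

Rule 1 (intervocalic spirantization): /t/ is a stop between vowels /i/ and /a/, so it spirantizes to the fricative [s]. /t/ is a stop between vowels /a/ and /i/, so it spirantizes to the fricative [s]. /k/ is a stop between vowels /i/ and /e/, so it spirantizes to the fricative [x]. /p/ is a stop between vowels /e/ and /o/, so it spirantizes to the fricative [f]. /kaitatikepojigpo/ → kaisasixefojigpo.
Rule 2 (post-nasal voicing): no segment meets the environment; /kaisasixefojigpo/ is unchanged.
Rule 3 (stop-cluster i-epenthesis): /g/ and /p/ form a stop–stop cluster, so [i] is inserted between them. /kaisasixefojigpo/ → kaisasixefojigipo.
Rule 4 (intervocalic voicing): /p/ is a voiceless stop between vowels /i/ and /o/, so it voices to [b]. /kaisasixefojigipo/ → kaisasixefojigibo.
Rule 5 (final vowel raising): /o/ is a mid vowel in word-final position, so it raises to [u]. /kaisasixefojigibo/ → kaisasixefojigibu.

kaisasixefojigibu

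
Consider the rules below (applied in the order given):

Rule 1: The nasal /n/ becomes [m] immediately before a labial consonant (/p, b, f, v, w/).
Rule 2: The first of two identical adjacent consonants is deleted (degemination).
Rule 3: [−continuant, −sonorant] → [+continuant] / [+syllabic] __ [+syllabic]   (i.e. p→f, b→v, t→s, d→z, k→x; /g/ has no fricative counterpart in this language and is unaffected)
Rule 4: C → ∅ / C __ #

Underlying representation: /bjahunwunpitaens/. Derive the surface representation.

Rule 1 (nasal place assimilation): /n/ precedes the labial consonant /w/, so it assimilates in place to [m]. /n/ precedes the labial consonant /p/, so it assimilates in place to [m]. /bjahunwunpitaens/ → bjahumwumpitaens.
Rule 2 (degemination): no segment meets the environment; /bjahumwumpitaens/ is unchanged.
Rule 3 (intervocalic spirantization): /t/ is a stop between vowels /i/ and /a/, so it spirantizes to the fricative [s]. /bjahumwumpitaens/ → bjahumwumpisaens.
Rule 4 (final cluster simplification): /s/ is the second consonant of a word-final cluster /ns/, so it deletes. /bjahumwumpisaens/ → bjahumwumpisaen.

bjahumwumpisaen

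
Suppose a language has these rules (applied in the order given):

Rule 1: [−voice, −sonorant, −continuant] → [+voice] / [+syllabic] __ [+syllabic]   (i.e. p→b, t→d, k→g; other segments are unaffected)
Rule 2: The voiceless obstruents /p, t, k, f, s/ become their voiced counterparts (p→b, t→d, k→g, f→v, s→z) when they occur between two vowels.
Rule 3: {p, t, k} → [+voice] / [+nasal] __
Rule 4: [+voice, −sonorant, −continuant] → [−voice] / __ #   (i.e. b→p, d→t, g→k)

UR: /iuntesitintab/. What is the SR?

iundezidindap

Rule 1 (intervocalic voicing): /t/ is a voiceless stop between vowels /i/ and /i/, so it voices to [d]. /iuntesitintab/ → iuntesidintab.
Rule 2 (intervocalic voicing): /s/ is a voiceless obstruent between vowels /e/ and /i/, so it voices to [z]. /iuntesidintab/ → iuntezidintab.
Rule 3 (post-nasal voicing): /t/ is a voiceless stop immediately after the nasal /n/, so it voices to [d]. /t/ is a voiceless stop immediately after the nasal /n/, so it voices to [d]. /iuntezidintab/ → iundezidindab.
Rule 4 (final devoicing): /b/ is a voiced stop in word-final position, so it devoices to [p]. /iundezidindab/ → iundezidindap.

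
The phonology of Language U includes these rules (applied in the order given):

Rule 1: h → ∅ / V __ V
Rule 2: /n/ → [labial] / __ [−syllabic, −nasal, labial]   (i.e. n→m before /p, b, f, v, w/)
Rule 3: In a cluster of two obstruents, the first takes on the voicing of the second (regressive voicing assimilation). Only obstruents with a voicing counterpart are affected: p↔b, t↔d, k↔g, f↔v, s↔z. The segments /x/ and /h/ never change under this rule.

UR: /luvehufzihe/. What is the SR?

luveuvzie

Rule 1 (intervocalic h-deletion): /h/ occurs between vowels /e/ and /u/, so it deletes. /h/ occurs between vowels /i/ and /e/, so it deletes. /luvehufzihe/ → luveufzie.
Rule 2 (nasal place assimilation): no segment meets the environment; /luveufzie/ is unchanged.
Rule 3 (regressive voicing assimilation): /f/ precedes the voiced obstruent /z/, so it voices to [v] by assimilation. /luveufzie/ → luveuvzie.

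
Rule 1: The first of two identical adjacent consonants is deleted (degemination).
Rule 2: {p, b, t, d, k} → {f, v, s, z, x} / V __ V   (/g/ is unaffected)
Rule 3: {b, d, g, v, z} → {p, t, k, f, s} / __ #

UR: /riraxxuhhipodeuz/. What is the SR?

riraxuhifozeus

Rule 1 (degemination): /xx/ is a geminate; the first /x/ deletes. /hh/ is a geminate; the first /h/ deletes. /riraxxuhhipodeuz/ → riraxuhipodeuz.
Rule 2 (intervocalic spirantization): /p/ is a stop between vowels /i/ and /o/, so it spirantizes to the fricative [f]. /d/ is a stop between vowels /o/ and /e/, so it spirantizes to the fricative [z]. /riraxuhipodeuz/ → riraxuhifozeuz.
Rule 3 (final devoicing): /z/ is a voiced obstruent in word-final position, so it devoices to [s]. /riraxuhifozeuz/ → riraxuhifozeus.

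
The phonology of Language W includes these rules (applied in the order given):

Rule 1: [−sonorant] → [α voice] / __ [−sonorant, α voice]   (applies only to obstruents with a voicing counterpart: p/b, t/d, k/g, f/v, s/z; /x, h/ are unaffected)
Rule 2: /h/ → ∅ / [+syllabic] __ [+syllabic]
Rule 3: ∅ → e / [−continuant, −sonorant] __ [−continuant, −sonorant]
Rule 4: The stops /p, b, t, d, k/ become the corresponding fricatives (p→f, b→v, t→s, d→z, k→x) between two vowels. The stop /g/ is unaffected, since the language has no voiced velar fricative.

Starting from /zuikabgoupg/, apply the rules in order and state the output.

zuixavegouveg

Rule 1 (regressive voicing assimilation): /p/ precedes the voiced obstruent /g/, so it voices to [b] by assimilation. /zuikabgoupg/ → zuikabgoubg.
Rule 2 (intervocalic h-deletion): no segment meets the environment; /zuikabgoubg/ is unchanged.
Rule 3 (stop-cluster e-epenthesis): /b/ and /g/ form a stop–stop cluster, so [e] is inserted between them. /b/ and /g/ form a stop–stop cluster, so [e] is inserted between them. /zuikabgoubg/ → zuikabegoubeg.
Rule 4 (intervocalic spirantization): /k/ is a stop between vowels /i/ and /a/, so it spirantizes to the fricative [x]. /b/ is a stop between vowels /a/ and /e/, so it spirantizes to the fricative [v]. /b/ is a stop between vowels /u/ and /e/, so it spirantizes to the fricative [v]. /zuikabegoubeg/ → zuixavegouveg.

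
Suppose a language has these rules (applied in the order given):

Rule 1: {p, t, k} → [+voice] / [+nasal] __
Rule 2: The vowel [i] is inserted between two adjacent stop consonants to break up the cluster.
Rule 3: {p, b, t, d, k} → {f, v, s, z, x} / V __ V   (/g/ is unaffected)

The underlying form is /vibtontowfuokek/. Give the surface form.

vivisondowfuoxek

Rule 1 (post-nasal voicing): /t/ is a voiceless stop immediately after the nasal /n/, so it voices to [d]. /vibtontowfuokek/ → vibtondowfuokek.
Rule 2 (stop-cluster i-epenthesis): /b/ and /t/ form a stop–stop cluster, so [i] is inserted between them. /vibtondowfuokek/ → vibitondowfuokek.
Rule 3 (intervocalic spirantization): /b/ is a stop between vowels /i/ and /i/, so it spirantizes to the fricative [v]. /t/ is a stop between vowels /i/ and /o/, so it spirantizes to the fricative [s]. /k/ is a stop between vowels /o/ and /e/, so it spirantizes to the fricative [x]. /vibitondowfuokek/ → vivisondowfuoxek.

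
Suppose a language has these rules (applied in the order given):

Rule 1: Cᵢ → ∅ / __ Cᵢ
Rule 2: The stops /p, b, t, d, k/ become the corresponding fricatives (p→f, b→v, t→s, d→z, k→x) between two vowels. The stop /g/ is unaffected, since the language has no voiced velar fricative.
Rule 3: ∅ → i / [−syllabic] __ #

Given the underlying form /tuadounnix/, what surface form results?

tuazounixi

Rule 1 (degemination): /nn/ is a geminate; the first /n/ deletes. /tuadounnix/ → tuadounix.
Rule 2 (intervocalic spirantization): /d/ is a stop between vowels /a/ and /o/, so it spirantizes to the fricative [z]. /tuadounix/ → tuazounix.
Rule 3 (final i-epenthesis): the form ends in the consonant /x/, so [i] is inserted word-finally. /tuazounix/ → tuazounixi.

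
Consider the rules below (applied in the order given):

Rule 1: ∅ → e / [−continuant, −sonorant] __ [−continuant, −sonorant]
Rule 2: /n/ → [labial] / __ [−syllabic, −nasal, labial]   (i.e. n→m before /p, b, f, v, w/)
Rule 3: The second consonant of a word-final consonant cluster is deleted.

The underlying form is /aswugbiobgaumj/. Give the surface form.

aswugebiobegaum

Rule 1 (stop-cluster e-epenthesis): /g/ and /b/ form a stop–stop cluster, so [e] is inserted between them. /b/ and /g/ form a stop–stop cluster, so [e] is inserted between them. /aswugbiobgaumj/ → aswugebiobegaumj.
Rule 2 (nasal place assimilation): no segment meets the environment; /aswugebiobegaumj/ is unchanged.
Rule 3 (final cluster simplification): /j/ is the second consonant of a word-final cluster /mj/, so it deletes. /aswugebiobegaumj/ → aswugebiobegaum.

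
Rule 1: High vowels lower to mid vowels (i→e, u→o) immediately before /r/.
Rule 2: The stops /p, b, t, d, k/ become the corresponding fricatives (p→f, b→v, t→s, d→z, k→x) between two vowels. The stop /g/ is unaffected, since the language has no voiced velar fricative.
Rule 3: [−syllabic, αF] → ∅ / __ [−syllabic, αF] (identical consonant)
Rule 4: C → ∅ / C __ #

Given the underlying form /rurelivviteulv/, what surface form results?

Rule 1 (pre-rhotic lowering): /u/ is a high vowel immediately before /r/, so it lowers to [o]. /rurelivviteulv/ → rorelivviteulv.
Rule 2 (intervocalic spirantization): /t/ is a stop between vowels /i/ and /e/, so it spirantizes to the fricative [s]. /rorelivviteulv/ → rorelivviseulv.
Rule 3 (degemination): /vv/ is a geminate; the first /v/ deletes. /rorelivviseulv/ → roreliviseulv.
Rule 4 (final cluster simplification): /v/ is the second consonant of a word-final cluster /lv/, so it deletes. /roreliviseulv/ → roreliviseul.

roreliviseul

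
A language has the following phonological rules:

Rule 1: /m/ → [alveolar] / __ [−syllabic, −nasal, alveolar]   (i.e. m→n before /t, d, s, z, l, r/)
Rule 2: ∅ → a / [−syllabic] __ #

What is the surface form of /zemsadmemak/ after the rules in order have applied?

Rule 1 (nasal place assimilation): /m/ precedes the alveolar consonant /s/, so it assimilates in place to [n]. /zemsadmemak/ → zensadmemak.
Rule 2 (final a-epenthesis): the form ends in the consonant /k/, so [a] is inserted word-finally. /zensadmemak/ → zensadmemaka.

zensadmemaka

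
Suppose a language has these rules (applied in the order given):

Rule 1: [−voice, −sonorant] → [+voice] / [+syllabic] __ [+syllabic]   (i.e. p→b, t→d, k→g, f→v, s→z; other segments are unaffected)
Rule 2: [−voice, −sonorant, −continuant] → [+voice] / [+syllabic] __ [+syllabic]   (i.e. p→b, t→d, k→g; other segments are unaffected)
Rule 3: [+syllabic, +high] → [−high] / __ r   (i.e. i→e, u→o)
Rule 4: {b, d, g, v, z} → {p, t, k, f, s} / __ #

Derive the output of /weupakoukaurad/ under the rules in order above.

Rule 1 (intervocalic voicing): /p/ is a voiceless obstruent between vowels /u/ and /a/, so it voices to [b]. /k/ is a voiceless obstruent between vowels /a/ and /o/, so it voices to [g]. /k/ is a voiceless obstruent between vowels /u/ and /a/, so it voices to [g]. /weupakoukaurad/ → weubagougaurad.
Rule 2 (intervocalic voicing): no segment meets the environment; /weubagougaurad/ is unchanged.
Rule 3 (pre-rhotic lowering): /u/ is a high vowel immediately before /r/, so it lowers to [o]. /weubagougaurad/ → weubagougaorad.
Rule 4 (final devoicing): /d/ is a voiced obstruent in word-final position, so it devoices to [t]. /weubagougaorad/ → weubagougaorat.

weubagougaorat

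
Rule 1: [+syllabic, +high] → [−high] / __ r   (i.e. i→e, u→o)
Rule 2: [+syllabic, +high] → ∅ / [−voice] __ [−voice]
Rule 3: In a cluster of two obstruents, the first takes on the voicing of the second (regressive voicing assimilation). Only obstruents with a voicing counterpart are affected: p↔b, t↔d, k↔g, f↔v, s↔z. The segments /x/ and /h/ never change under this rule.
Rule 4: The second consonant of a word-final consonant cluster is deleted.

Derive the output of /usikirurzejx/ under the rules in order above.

uskerorzej

Rule 1 (pre-rhotic lowering): /i/ is a high vowel immediately before /r/, so it lowers to [e]. /u/ is a high vowel immediately before /r/, so it lowers to [o]. /usikirurzejx/ → usikerorzejx.
Rule 2 (high vowel syncope): /i/ is a high vowel flanked by voiceless consonants /s/ and /k/, so it deletes. /usikerorzejx/ → uskerorzejx.
Rule 3 (regressive voicing assimilation): no segment meets the environment; /uskerorzejx/ is unchanged.
Rule 4 (final cluster simplification): /x/ is the second consonant of a word-final cluster /jx/, so it deletes. /uskerorzejx/ → uskerorzej.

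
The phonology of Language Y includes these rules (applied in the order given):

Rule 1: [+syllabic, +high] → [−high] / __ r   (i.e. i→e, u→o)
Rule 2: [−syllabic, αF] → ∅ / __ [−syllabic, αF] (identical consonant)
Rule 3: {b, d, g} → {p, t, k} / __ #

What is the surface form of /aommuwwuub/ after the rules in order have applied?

Rule 1 (pre-rhotic lowering): no segment meets the environment; /aommuwwuub/ is unchanged.
Rule 2 (degemination): /mm/ is a geminate; the first /m/ deletes. /ww/ is a geminate; the first /w/ deletes. /aommuwwuub/ → aomuwuub.
Rule 3 (final devoicing): /b/ is a voiced stop in word-final position, so it devoices to [p]. /aomuwuub/ → aomuwuup.

aomuwuup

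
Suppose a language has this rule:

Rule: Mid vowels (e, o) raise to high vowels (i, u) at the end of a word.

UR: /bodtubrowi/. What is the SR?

bodtubrowi

No segment of /bodtubrowi/ meets the structural description of the rule, so the form surfaces unchanged.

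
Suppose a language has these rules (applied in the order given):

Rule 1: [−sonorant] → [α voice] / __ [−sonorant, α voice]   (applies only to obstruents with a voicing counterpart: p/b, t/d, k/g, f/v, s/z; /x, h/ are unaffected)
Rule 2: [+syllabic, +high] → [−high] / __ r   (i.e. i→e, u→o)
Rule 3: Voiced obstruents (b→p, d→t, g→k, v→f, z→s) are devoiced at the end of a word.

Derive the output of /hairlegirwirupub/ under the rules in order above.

haerlegerwerupup

Rule 1 (regressive voicing assimilation): no segment meets the environment; /hairlegirwirupub/ is unchanged.
Rule 2 (pre-rhotic lowering): /i/ is a high vowel immediately before /r/, so it lowers to [e]. /i/ is a high vowel immediately before /r/, so it lowers to [e]. /i/ is a high vowel immediately before /r/, so it lowers to [e]. /hairlegirwirupub/ → haerlegerwerupub.
Rule 3 (final devoicing): /b/ is a voiced obstruent in word-final position, so it devoices to [p]. /haerlegerwerupub/ → haerlegerwerupup.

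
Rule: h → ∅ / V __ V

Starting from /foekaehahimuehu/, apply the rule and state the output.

/h/ occurs between vowels /e/ and /a/, so it deletes.
/h/ occurs between vowels /a/ and /i/, so it deletes.
/h/ occurs between vowels /e/ and /u/, so it deletes.
Surface form: [foekaeaimueu].

foekaeaimueu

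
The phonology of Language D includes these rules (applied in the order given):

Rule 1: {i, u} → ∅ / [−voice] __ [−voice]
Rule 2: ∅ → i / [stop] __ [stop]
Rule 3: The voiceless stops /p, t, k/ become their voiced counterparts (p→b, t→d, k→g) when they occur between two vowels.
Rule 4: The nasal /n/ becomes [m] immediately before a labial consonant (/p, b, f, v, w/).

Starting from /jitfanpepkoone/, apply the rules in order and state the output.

jitfampebigoone

Rule 1 (high vowel syncope): no segment meets the environment; /jitfanpepkoone/ is unchanged.
Rule 2 (stop-cluster i-epenthesis): /p/ and /k/ form a stop–stop cluster, so [i] is inserted between them. /jitfanpepkoone/ → jitfanpepikoone.
Rule 3 (intervocalic voicing): /p/ is a voiceless stop between vowels /e/ and /i/, so it voices to [b]. /k/ is a voiceless stop between vowels /i/ and /o/, so it voices to [g]. /jitfanpepikoone/ → jitfanpebigoone.
Rule 4 (nasal place assimilation): /n/ precedes the labial consonant /p/, so it assimilates in place to [m]. /jitfanpebigoone/ → jitfampebigoone.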